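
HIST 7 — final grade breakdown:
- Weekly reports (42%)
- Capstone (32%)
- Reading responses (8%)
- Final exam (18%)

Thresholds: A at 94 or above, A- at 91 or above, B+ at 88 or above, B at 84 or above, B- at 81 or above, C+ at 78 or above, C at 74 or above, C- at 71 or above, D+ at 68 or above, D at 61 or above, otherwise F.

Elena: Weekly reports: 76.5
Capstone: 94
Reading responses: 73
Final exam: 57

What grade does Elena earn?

Weighted total:
  Weekly reports 76.5 × 0.42 = 32.13
  Capstone 94 × 0.32 = 30.08
  Reading responses 73 × 0.08 = 5.84
  Final exam 57 × 0.18 = 10.26
Sum = 78.31
78.31 is ≥ 78 and < 81 → C+

C+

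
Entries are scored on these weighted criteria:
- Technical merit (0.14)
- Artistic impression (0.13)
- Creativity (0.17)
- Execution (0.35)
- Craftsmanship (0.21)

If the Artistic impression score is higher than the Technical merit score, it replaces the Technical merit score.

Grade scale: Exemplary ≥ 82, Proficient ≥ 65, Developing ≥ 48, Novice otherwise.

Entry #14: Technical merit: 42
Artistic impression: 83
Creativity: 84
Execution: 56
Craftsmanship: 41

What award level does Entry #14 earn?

Developing

Artistic impression (83) > Technical merit (42), so Technical merit counts as 83.
Weighted total:
  Technical merit 83 × 0.14 = 11.62
  Artistic impression 83 × 0.13 = 10.79
  Creativity 84 × 0.17 = 14.28
  Execution 56 × 0.35 = 19.6
  Craftsmanship 41 × 0.21 = 8.61
Sum = 64.9
64.9 is ≥ 48 and < 65 → Developing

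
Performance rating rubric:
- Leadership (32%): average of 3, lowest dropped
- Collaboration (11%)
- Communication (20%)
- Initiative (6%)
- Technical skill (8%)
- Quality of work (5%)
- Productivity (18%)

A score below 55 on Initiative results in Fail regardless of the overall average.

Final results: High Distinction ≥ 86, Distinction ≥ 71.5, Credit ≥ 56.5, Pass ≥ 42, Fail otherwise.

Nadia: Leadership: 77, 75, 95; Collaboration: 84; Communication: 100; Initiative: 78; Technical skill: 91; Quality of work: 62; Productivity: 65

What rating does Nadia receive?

Leadership: drop 75 → average of remaining 2 = 172/2 = 86
Initiative score 78 ≥ 55: minimum met.
Weighted total:
  Leadership 86 × 0.32 = 27.52
  Collaboration 84 × 0.11 = 9.24
  Communication 100 × 0.2 = 20
  Initiative 78 × 0.06 = 4.68
  Technical skill 91 × 0.08 = 7.28
  Quality of work 62 × 0.05 = 3.1
  Productivity 65 × 0.18 = 11.7
Sum = 83.52
83.52 is ≥ 71.5 and < 86 → Distinction

Distinction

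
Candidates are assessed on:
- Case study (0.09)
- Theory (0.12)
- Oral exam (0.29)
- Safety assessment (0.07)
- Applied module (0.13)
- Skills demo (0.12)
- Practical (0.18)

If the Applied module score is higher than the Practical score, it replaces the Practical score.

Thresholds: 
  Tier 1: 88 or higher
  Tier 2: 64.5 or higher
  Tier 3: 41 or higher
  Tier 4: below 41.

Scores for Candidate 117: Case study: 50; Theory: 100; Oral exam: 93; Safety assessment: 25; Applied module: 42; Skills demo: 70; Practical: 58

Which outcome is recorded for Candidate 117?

Tier 2

Applied module (42) ≤ Practical (58), so Practical stays at 58.
Weighted total:
  Case study 50 × 0.09 = 4.5
  Theory 100 × 0.12 = 12
  Oral exam 93 × 0.29 = 26.97
  Safety assessment 25 × 0.07 = 1.75
  Applied module 42 × 0.13 = 5.46
  Skills demo 70 × 0.12 = 8.4
  Practical 58 × 0.18 = 10.44
Sum = 69.52
69.52 is ≥ 64.5 and < 88 → Tier 2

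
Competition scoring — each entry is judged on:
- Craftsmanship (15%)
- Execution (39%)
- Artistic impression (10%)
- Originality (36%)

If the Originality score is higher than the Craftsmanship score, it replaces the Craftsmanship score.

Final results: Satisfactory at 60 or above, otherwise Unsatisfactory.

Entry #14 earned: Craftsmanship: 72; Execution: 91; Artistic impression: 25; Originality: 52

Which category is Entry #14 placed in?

Satisfactory

Originality (52) ≤ Craftsmanship (72), so Craftsmanship stays at 72.
Weighted total:
  Craftsmanship 72 × 0.15 = 10.8
  Execution 91 × 0.39 = 35.49
  Artistic impression 25 × 0.1 = 2.5
  Originality 52 × 0.36 = 18.72
Sum = 67.51
67.51 ≥ 60 → Satisfactory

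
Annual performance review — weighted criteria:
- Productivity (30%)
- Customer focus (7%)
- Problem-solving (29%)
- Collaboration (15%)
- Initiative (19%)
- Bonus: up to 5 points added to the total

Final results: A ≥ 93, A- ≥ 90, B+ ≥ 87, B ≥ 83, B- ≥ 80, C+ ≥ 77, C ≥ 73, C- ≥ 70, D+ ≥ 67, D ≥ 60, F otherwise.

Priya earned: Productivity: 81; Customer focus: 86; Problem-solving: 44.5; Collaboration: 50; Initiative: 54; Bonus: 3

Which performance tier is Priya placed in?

Weighted total:
  Productivity 81 × 0.3 = 24.3
  Customer focus 86 × 0.07 = 6.02
  Problem-solving 44.5 × 0.29 = 12.905
  Collaboration 50 × 0.15 = 7.5
  Initiative 54 × 0.19 = 10.26
Sum = 60.985
Bonus: 60.985 + 3 = 63.985
63.985 is ≥ 60 and < 67 → D

D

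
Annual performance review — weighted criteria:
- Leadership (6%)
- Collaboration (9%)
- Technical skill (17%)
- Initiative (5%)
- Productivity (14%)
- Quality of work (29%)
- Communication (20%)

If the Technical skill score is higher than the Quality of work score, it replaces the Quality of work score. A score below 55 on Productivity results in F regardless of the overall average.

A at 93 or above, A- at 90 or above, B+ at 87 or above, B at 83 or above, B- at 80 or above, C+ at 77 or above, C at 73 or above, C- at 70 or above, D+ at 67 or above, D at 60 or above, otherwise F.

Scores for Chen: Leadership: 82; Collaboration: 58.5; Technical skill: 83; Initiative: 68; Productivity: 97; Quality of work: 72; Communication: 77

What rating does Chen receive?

B-

Technical skill (83) > Quality of work (72), so Quality of work counts as 83.
Productivity score 97 ≥ 55: minimum met.
Weighted total:
  Leadership 82 × 0.06 = 4.92
  Collaboration 58.5 × 0.09 = 5.265
  Technical skill 83 × 0.17 = 14.11
  Initiative 68 × 0.05 = 3.4
  Productivity 97 × 0.14 = 13.58
  Quality of work 83 × 0.29 = 24.07
  Communication 77 × 0.2 = 15.4
Sum = 80.745
80.745 is ≥ 80 and < 83 → B-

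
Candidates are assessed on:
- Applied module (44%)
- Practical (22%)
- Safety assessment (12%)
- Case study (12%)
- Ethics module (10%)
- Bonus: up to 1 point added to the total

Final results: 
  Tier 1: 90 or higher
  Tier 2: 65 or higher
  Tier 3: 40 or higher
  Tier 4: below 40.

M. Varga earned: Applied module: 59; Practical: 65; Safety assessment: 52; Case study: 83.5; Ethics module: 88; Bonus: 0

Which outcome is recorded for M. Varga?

Weighted total:
  Applied module 59 × 0.44 = 25.96
  Practical 65 × 0.22 = 14.3
  Safety assessment 52 × 0.12 = 6.24
  Case study 83.5 × 0.12 = 10.02
  Ethics module 88 × 0.1 = 8.8
Sum = 65.32
Bonus: 65.32 + 0 = 65.32
65.32 is ≥ 65 and < 90 → Tier 2

Tier 2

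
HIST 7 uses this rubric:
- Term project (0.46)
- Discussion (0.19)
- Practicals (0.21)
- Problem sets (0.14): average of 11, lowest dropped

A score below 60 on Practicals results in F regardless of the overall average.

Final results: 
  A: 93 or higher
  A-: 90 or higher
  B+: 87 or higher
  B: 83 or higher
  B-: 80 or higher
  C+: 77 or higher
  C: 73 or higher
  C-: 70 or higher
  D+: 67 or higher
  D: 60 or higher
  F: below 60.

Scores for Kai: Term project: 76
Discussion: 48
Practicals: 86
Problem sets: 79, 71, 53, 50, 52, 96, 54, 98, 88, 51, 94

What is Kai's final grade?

C-

Problem sets: drop 50 → average of remaining 10 = 736/10 = 73.6
Practicals score 86 ≥ 60: minimum met.
Weighted total:
  Term project 76 × 0.46 = 34.96
  Discussion 48 × 0.19 = 9.12
  Practicals 86 × 0.21 = 18.06
  Problem sets 73.6 × 0.14 = 10.304
Sum = 72.444
72.444 is ≥ 70 and < 73 → C-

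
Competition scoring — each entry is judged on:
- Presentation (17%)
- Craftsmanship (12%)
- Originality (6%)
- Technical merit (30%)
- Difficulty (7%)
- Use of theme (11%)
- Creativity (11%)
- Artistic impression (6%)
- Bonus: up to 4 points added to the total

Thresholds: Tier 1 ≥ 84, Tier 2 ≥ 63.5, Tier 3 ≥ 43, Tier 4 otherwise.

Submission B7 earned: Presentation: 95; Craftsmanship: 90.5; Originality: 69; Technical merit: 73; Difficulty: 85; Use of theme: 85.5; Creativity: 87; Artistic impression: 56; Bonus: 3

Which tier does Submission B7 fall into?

Tier 1

Weighted total:
  Presentation 95 × 0.17 = 16.15
  Craftsmanship 90.5 × 0.12 = 10.86
  Originality 69 × 0.06 = 4.14
  Technical merit 73 × 0.3 = 21.9
  Difficulty 85 × 0.07 = 5.95
  Use of theme 85.5 × 0.11 = 9.405
  Creativity 87 × 0.11 = 9.57
  Artistic impression 56 × 0.06 = 3.36
Sum = 81.335
Bonus: 81.335 + 3 = 84.335
84.335 ≥ 84 → Tier 1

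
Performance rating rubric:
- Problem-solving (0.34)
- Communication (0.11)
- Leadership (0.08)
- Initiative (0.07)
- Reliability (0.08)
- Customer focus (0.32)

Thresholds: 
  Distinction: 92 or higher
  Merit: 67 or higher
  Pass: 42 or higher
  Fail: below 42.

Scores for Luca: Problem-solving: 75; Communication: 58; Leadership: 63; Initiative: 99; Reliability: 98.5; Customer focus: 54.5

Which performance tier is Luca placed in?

Merit

Weighted total:
  Problem-solving 75 × 0.34 = 25.5
  Communication 58 × 0.11 = 6.38
  Leadership 63 × 0.08 = 5.04
  Initiative 99 × 0.07 = 6.93
  Reliability 98.5 × 0.08 = 7.88
  Customer focus 54.5 × 0.32 = 17.44
Sum = 69.17
69.17 is ≥ 67 and < 92 → Merit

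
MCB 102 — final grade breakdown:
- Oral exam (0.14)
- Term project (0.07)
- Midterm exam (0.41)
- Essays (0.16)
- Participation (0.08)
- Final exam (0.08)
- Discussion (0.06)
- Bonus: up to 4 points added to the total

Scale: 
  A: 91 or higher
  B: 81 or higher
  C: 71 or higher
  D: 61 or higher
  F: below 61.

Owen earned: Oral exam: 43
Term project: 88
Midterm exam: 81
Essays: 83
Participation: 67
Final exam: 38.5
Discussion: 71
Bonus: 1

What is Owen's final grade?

Weighted total:
  Oral exam 43 × 0.14 = 6.02
  Term project 88 × 0.07 = 6.16
  Midterm exam 81 × 0.41 = 33.21
  Essays 83 × 0.16 = 13.28
  Participation 67 × 0.08 = 5.36
  Final exam 38.5 × 0.08 = 3.08
  Discussion 71 × 0.06 = 4.26
Sum = 71.37
Bonus: 71.37 + 1 = 72.37
72.37 is ≥ 71 and < 81 → C

C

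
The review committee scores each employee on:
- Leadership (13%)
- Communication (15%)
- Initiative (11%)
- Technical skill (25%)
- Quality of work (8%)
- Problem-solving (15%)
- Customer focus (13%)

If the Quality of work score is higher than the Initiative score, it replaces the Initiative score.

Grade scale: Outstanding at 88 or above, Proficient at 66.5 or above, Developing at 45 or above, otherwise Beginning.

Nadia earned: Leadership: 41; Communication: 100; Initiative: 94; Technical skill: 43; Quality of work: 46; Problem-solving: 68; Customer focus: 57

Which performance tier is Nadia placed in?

Developing

Quality of work (46) ≤ Initiative (94), so Initiative stays at 94.
Weighted total:
  Leadership 41 × 0.13 = 5.33
  Communication 100 × 0.15 = 15
  Initiative 94 × 0.11 = 10.34
  Technical skill 43 × 0.25 = 10.75
  Quality of work 46 × 0.08 = 3.68
  Problem-solving 68 × 0.15 = 10.2
  Customer focus 57 × 0.13 = 7.41
Sum = 62.71
62.71 is ≥ 45 and < 66.5 → Developing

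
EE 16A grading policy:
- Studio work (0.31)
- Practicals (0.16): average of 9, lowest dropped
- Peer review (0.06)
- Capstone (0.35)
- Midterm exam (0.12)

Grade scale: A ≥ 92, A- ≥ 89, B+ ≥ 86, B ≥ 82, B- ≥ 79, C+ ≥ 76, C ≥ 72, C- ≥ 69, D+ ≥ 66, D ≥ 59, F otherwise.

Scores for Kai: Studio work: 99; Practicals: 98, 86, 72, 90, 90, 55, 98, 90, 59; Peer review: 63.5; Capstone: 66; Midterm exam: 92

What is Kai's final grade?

Practicals: drop 55 → average of remaining 8 = 683/8 = 85.375
Weighted total:
  Studio work 99 × 0.31 = 30.69
  Practicals 85.375 × 0.16 = 13.66
  Peer review 63.5 × 0.06 = 3.81
  Capstone 66 × 0.35 = 23.1
  Midterm exam 92 × 0.12 = 11.04
Sum = 82.3
82.3 is ≥ 82 and < 86 → B

B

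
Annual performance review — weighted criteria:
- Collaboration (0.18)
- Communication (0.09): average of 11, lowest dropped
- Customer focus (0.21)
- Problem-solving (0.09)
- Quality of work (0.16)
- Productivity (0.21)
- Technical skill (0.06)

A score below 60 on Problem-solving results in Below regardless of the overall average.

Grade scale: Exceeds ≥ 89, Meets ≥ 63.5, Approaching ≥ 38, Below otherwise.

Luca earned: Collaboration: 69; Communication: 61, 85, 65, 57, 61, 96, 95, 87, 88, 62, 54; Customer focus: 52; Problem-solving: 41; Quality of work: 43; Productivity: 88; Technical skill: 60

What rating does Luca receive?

Communication: drop 54 → average of remaining 10 = 757/10 = 75.7
Problem-solving score 41 < 60: minimum not met.
Weighted total:
  Collaboration 69 × 0.18 = 12.42
  Communication 75.7 × 0.09 = 6.813
  Customer focus 52 × 0.21 = 10.92
  Problem-solving 41 × 0.09 = 3.69
  Quality of work 43 × 0.16 = 6.88
  Productivity 88 × 0.21 = 18.48
  Technical skill 60 × 0.06 = 3.6
Sum = 62.803
Because the Problem-solving minimum was not met, the result is Below.

Below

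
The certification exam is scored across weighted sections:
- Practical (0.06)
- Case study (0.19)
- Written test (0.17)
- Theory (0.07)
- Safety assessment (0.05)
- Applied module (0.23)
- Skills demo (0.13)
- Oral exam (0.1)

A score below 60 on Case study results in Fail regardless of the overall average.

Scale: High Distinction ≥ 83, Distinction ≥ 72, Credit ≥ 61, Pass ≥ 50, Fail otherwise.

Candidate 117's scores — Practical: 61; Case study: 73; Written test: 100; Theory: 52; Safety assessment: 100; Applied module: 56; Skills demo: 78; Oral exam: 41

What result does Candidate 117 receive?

Case study score 73 ≥ 60: minimum met.
Weighted total:
  Practical 61 × 0.06 = 3.66
  Case study 73 × 0.19 = 13.87
  Written test 100 × 0.17 = 17
  Theory 52 × 0.07 = 3.64
  Safety assessment 100 × 0.05 = 5
  Applied module 56 × 0.23 = 12.88
  Skills demo 78 × 0.13 = 10.14
  Oral exam 41 × 0.1 = 4.1
Sum = 70.29
70.29 is ≥ 61 and < 72 → Credit

Credit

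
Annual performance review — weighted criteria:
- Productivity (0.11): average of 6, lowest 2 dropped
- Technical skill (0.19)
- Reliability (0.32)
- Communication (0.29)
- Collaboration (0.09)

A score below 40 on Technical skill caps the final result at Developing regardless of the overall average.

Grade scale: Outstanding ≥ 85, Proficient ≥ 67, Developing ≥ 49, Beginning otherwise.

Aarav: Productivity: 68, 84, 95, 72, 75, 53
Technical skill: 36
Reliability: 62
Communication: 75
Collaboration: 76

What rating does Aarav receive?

Developing

Productivity: drop 53, 68 → average of remaining 4 = 326/4 = 81.5
Technical skill score 36 < 40: minimum not met.
Weighted total:
  Productivity 81.5 × 0.11 = 8.965
  Technical skill 36 × 0.19 = 6.84
  Reliability 62 × 0.32 = 19.84
  Communication 75 × 0.29 = 21.75
  Collaboration 76 × 0.09 = 6.84
Sum = 64.235
64.235 would be Developing; cap at Developing applies → Developing.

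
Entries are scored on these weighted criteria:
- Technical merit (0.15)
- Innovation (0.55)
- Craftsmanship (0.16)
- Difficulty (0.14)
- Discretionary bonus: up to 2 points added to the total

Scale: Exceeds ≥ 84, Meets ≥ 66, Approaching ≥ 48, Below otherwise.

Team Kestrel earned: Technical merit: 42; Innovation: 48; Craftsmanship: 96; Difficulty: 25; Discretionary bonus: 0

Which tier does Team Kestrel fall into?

Approaching

Weighted total:
  Technical merit 42 × 0.15 = 6.3
  Innovation 48 × 0.55 = 26.4
  Craftsmanship 96 × 0.16 = 15.36
  Difficulty 25 × 0.14 = 3.5
Sum = 51.56
Discretionary bonus: 51.56 + 0 = 51.56
51.56 is ≥ 48 and < 66 → Approaching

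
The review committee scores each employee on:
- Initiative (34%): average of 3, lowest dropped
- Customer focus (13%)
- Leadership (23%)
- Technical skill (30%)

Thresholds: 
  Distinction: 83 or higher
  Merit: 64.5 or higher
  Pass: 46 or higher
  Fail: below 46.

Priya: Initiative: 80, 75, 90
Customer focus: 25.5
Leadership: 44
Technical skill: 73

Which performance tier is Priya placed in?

Pass

Initiative: drop 75 → average of remaining 2 = 170/2 = 85
Weighted total:
  Initiative 85 × 0.34 = 28.9
  Customer focus 25.5 × 0.13 = 3.315
  Leadership 44 × 0.23 = 10.12
  Technical skill 73 × 0.3 = 21.9
Sum = 64.235
64.235 is ≥ 46 and < 64.5 → Pass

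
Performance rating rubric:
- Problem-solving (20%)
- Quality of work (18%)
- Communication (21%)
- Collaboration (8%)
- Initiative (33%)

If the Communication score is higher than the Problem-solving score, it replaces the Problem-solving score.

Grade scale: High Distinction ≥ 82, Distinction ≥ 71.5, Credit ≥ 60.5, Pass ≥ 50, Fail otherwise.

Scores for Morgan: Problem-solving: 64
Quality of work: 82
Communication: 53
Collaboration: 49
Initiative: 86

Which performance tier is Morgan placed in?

Communication (53) ≤ Problem-solving (64), so Problem-solving stays at 64.
Weighted total:
  Problem-solving 64 × 0.2 = 12.8
  Quality of work 82 × 0.18 = 14.76
  Communication 53 × 0.21 = 11.13
  Collaboration 49 × 0.08 = 3.92
  Initiative 86 × 0.33 = 28.38
Sum = 70.99
70.99 is ≥ 60.5 and < 71.5 → Credit

Credit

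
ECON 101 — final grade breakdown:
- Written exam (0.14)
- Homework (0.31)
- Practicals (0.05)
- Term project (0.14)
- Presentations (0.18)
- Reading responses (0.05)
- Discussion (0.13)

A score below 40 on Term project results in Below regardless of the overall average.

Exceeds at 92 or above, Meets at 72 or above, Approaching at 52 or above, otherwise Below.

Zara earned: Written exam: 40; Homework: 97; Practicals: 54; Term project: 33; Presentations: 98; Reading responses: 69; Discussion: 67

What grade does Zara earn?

Below

Term project score 33 < 40: minimum not met.
Weighted total:
  Written exam 40 × 0.14 = 5.6
  Homework 97 × 0.31 = 30.07
  Practicals 54 × 0.05 = 2.7
  Term project 33 × 0.14 = 4.62
  Presentations 98 × 0.18 = 17.64
  Reading responses 69 × 0.05 = 3.45
  Discussion 67 × 0.13 = 8.71
Sum = 72.79
Because the Term project minimum was not met, the result is Below.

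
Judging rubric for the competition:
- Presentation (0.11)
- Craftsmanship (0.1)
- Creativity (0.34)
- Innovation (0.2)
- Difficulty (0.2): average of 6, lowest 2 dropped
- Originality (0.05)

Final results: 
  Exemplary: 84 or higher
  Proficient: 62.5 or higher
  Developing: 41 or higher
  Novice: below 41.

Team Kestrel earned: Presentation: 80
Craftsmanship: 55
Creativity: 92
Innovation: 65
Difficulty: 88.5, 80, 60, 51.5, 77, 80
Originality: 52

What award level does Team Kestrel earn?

Difficulty: drop 51.5, 60 → average of remaining 4 = 325.5/4 = 81.375
Weighted total:
  Presentation 80 × 0.11 = 8.8
  Craftsmanship 55 × 0.1 = 5.5
  Creativity 92 × 0.34 = 31.28
  Innovation 65 × 0.2 = 13
  Difficulty 81.375 × 0.2 = 16.275
  Originality 52 × 0.05 = 2.6
Sum = 77.455
77.455 is ≥ 62.5 and < 84 → Proficient

Proficient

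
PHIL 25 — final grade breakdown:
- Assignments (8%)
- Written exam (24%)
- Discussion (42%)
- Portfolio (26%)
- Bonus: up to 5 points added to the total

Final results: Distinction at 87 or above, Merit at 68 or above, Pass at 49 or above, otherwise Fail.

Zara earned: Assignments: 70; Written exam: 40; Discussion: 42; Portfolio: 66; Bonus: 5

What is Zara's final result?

Weighted total:
  Assignments 70 × 0.08 = 5.6
  Written exam 40 × 0.24 = 9.6
  Discussion 42 × 0.42 = 17.64
  Portfolio 66 × 0.26 = 17.16
Sum = 50
Bonus: 50 + 5 = 55
55 is ≥ 49 and < 68 → Pass

Pass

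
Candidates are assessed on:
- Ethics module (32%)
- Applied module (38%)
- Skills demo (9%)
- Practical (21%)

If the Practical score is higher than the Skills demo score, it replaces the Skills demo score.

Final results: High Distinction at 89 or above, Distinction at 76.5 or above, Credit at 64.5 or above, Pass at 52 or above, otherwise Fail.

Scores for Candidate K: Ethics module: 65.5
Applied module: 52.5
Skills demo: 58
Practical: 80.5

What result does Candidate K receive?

Credit

Practical (80.5) > Skills demo (58), so Skills demo counts as 80.5.
Weighted total:
  Ethics module 65.5 × 0.32 = 20.96
  Applied module 52.5 × 0.38 = 19.95
  Skills demo 80.5 × 0.09 = 7.245
  Practical 80.5 × 0.21 = 16.905
Sum = 65.06
65.06 is ≥ 64.5 and < 76.5 → Credit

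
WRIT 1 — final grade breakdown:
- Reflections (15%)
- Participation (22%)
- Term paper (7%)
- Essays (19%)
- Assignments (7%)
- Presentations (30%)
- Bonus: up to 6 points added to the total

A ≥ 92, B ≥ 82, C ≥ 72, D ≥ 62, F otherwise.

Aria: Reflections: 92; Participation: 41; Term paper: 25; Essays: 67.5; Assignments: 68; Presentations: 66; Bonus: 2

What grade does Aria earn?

D

Weighted total:
  Reflections 92 × 0.15 = 13.8
  Participation 41 × 0.22 = 9.02
  Term paper 25 × 0.07 = 1.75
  Essays 67.5 × 0.19 = 12.825
  Assignments 68 × 0.07 = 4.76
  Presentations 66 × 0.3 = 19.8
Sum = 61.955
Bonus: 61.955 + 2 = 63.955
63.955 is ≥ 62 and < 72 → D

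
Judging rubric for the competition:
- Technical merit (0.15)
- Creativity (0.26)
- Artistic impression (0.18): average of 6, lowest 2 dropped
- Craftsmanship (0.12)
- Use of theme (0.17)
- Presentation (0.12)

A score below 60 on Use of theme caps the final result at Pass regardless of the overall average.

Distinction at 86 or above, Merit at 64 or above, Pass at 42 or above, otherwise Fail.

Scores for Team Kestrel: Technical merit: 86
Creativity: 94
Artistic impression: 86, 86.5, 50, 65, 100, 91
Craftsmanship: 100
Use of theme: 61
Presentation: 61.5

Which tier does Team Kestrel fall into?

Merit

Artistic impression: drop 50, 65 → average of remaining 4 = 363.5/4 = 90.875
Use of theme score 61 ≥ 60: minimum met.
Weighted total:
  Technical merit 86 × 0.15 = 12.9
  Creativity 94 × 0.26 = 24.44
  Artistic impression 90.875 × 0.18 = 16.3575
  Craftsmanship 100 × 0.12 = 12
  Use of theme 61 × 0.17 = 10.37
  Presentation 61.5 × 0.12 = 7.38
Sum = 83.4475
83.4475 is ≥ 64 and < 86 → Merit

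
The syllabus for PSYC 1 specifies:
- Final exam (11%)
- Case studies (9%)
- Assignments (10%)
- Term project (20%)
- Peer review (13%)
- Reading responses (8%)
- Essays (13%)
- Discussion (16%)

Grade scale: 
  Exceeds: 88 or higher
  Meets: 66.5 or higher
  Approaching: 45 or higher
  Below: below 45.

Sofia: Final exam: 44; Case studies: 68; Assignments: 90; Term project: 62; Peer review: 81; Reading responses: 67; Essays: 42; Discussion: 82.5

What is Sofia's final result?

Weighted total:
  Final exam 44 × 0.11 = 4.84
  Case studies 68 × 0.09 = 6.12
  Assignments 90 × 0.1 = 9
  Term project 62 × 0.2 = 12.4
  Peer review 81 × 0.13 = 10.53
  Reading responses 67 × 0.08 = 5.36
  Essays 42 × 0.13 = 5.46
  Discussion 82.5 × 0.16 = 13.2
Sum = 66.91
66.91 is ≥ 66.5 and < 88 → Meets

Meets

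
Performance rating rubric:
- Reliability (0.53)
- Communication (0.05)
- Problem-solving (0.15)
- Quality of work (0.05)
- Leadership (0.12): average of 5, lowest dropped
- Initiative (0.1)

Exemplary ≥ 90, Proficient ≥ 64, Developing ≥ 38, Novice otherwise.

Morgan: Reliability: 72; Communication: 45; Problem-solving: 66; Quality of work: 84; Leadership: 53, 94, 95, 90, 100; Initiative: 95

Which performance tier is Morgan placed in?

Leadership: drop 53 → average of remaining 4 = 379/4 = 94.75
Weighted total:
  Reliability 72 × 0.53 = 38.16
  Communication 45 × 0.05 = 2.25
  Problem-solving 66 × 0.15 = 9.9
  Quality of work 84 × 0.05 = 4.2
  Leadership 94.75 × 0.12 = 11.37
  Initiative 95 × 0.1 = 9.5
Sum = 75.38
75.38 is ≥ 64 and < 90 → Proficient

Proficient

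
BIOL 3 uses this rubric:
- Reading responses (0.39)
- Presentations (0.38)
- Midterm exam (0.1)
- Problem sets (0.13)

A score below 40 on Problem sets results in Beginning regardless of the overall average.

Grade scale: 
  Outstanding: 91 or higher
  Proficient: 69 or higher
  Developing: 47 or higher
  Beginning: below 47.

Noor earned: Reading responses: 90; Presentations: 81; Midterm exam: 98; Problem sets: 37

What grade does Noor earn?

Beginning

Problem sets score 37 < 40: minimum not met.
Weighted total:
  Reading responses 90 × 0.39 = 35.1
  Presentations 81 × 0.38 = 30.78
  Midterm exam 98 × 0.1 = 9.8
  Problem sets 37 × 0.13 = 4.81
Sum = 80.49
Because the Problem sets minimum was not met, the result is Beginning.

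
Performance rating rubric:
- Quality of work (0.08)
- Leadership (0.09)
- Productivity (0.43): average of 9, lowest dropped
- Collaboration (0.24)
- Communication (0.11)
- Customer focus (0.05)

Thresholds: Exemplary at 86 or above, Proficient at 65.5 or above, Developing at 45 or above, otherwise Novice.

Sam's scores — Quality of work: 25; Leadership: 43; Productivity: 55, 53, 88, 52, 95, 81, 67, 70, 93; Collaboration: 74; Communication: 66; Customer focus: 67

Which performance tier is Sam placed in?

Productivity: drop 52 → average of remaining 8 = 602/8 = 75.25
Weighted total:
  Quality of work 25 × 0.08 = 2
  Leadership 43 × 0.09 = 3.87
  Productivity 75.25 × 0.43 = 32.3575
  Collaboration 74 × 0.24 = 17.76
  Communication 66 × 0.11 = 7.26
  Customer focus 67 × 0.05 = 3.35
Sum = 66.5975
66.5975 is ≥ 65.5 and < 86 → Proficient

Proficient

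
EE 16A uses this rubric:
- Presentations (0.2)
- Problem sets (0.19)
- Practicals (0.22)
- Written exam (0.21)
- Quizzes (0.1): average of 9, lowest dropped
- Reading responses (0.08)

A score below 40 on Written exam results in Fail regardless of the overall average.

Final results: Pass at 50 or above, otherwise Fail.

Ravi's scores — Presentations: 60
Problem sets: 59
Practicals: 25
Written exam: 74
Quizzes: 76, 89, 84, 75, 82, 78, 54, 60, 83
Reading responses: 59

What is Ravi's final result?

Quizzes: drop 54 → average of remaining 8 = 627/8 = 78.375
Written exam score 74 ≥ 40: minimum met.
Weighted total:
  Presentations 60 × 0.2 = 12
  Problem sets 59 × 0.19 = 11.21
  Practicals 25 × 0.22 = 5.5
  Written exam 74 × 0.21 = 15.54
  Quizzes 78.375 × 0.1 = 7.8375
  Reading responses 59 × 0.08 = 4.72
Sum = 56.8075
56.8075 ≥ 50 → Pass

Pass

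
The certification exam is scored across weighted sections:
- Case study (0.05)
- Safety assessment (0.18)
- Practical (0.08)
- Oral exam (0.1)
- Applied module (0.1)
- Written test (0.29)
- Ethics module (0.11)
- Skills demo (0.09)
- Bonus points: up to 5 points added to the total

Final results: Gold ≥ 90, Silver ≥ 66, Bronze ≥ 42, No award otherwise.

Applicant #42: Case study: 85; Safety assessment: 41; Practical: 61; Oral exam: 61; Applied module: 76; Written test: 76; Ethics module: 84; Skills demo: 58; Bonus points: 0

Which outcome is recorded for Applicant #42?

Weighted total:
  Case study 85 × 0.05 = 4.25
  Safety assessment 41 × 0.18 = 7.38
  Practical 61 × 0.08 = 4.88
  Oral exam 61 × 0.1 = 6.1
  Applied module 76 × 0.1 = 7.6
  Written test 76 × 0.29 = 22.04
  Ethics module 84 × 0.11 = 9.24
  Skills demo 58 × 0.09 = 5.22
Sum = 66.71
Bonus points: 66.71 + 0 = 66.71
66.71 is ≥ 66 and < 90 → Silver

Silver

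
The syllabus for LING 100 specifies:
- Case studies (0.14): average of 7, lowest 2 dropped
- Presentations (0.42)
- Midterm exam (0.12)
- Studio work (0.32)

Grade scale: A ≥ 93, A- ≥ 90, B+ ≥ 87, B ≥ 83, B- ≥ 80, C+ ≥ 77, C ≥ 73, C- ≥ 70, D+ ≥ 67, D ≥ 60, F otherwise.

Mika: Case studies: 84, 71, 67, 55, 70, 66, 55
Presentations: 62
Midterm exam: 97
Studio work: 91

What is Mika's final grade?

Case studies: drop 55, 55 → average of remaining 5 = 358/5 = 71.6
Weighted total:
  Case studies 71.6 × 0.14 = 10.024
  Presentations 62 × 0.42 = 26.04
  Midterm exam 97 × 0.12 = 11.64
  Studio work 91 × 0.32 = 29.12
Sum = 76.824
76.824 is ≥ 73 and < 77 → C

C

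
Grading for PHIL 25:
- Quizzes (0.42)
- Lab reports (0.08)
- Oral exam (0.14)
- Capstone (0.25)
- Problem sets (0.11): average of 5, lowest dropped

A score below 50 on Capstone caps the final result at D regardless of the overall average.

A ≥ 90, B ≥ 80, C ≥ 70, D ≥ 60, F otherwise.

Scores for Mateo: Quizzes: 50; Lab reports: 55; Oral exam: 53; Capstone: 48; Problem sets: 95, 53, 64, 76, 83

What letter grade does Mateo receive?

Problem sets: drop 53 → average of remaining 4 = 318/4 = 79.5
Capstone score 48 < 50: minimum not met.
Weighted total:
  Quizzes 50 × 0.42 = 21
  Lab reports 55 × 0.08 = 4.4
  Oral exam 53 × 0.14 = 7.42
  Capstone 48 × 0.25 = 12
  Problem sets 79.5 × 0.11 = 8.745
Sum = 53.565
53.565 would be F; cap at D applies → F.

F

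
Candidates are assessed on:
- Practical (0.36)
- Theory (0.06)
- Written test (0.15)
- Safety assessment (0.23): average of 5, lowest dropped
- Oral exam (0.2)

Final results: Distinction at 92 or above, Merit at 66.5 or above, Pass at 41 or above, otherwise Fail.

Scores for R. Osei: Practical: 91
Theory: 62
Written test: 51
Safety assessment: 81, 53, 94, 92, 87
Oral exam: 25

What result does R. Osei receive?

Merit

Safety assessment: drop 53 → average of remaining 4 = 354/4 = 88.5
Weighted total:
  Practical 91 × 0.36 = 32.76
  Theory 62 × 0.06 = 3.72
  Written test 51 × 0.15 = 7.65
  Safety assessment 88.5 × 0.23 = 20.355
  Oral exam 25 × 0.2 = 5
Sum = 69.485
69.485 is ≥ 66.5 and < 92 → Merit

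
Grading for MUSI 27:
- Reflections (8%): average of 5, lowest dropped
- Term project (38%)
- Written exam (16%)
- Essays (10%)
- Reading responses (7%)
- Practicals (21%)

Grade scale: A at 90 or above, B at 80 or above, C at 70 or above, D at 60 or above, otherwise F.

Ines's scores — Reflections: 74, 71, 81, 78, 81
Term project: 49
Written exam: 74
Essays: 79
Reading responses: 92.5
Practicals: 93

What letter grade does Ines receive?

C

Reflections: drop 71 → average of remaining 4 = 314/4 = 78.5
Weighted total:
  Reflections 78.5 × 0.08 = 6.28
  Term project 49 × 0.38 = 18.62
  Written exam 74 × 0.16 = 11.84
  Essays 79 × 0.1 = 7.9
  Reading responses 92.5 × 0.07 = 6.475
  Practicals 93 × 0.21 = 19.53
Sum = 70.645
70.645 is ≥ 70 and < 80 → C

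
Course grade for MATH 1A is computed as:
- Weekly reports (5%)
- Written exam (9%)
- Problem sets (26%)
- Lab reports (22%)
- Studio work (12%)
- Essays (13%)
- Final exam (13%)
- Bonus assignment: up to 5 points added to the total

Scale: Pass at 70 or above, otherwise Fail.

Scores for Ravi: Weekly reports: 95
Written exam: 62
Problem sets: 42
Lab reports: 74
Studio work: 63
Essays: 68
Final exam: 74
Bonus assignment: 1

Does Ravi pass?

Fail

Weighted total:
  Weekly reports 95 × 0.05 = 4.75
  Written exam 62 × 0.09 = 5.58
  Problem sets 42 × 0.26 = 10.92
  Lab reports 74 × 0.22 = 16.28
  Studio work 63 × 0.12 = 7.56
  Essays 68 × 0.13 = 8.84
  Final exam 74 × 0.13 = 9.62
Sum = 63.55
Bonus assignment: 63.55 + 1 = 64.55
64.55 < 70 → Fail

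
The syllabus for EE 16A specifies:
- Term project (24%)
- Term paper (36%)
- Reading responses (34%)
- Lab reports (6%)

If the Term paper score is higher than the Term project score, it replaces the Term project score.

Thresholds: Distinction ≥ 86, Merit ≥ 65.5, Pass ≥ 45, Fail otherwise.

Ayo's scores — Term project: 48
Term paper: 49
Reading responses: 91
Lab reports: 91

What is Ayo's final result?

Term paper (49) > Term project (48), so Term project counts as 49.
Weighted total:
  Term project 49 × 0.24 = 11.76
  Term paper 49 × 0.36 = 17.64
  Reading responses 91 × 0.34 = 30.94
  Lab reports 91 × 0.06 = 5.46
Sum = 65.8
65.8 is ≥ 65.5 and < 86 → Merit

Merit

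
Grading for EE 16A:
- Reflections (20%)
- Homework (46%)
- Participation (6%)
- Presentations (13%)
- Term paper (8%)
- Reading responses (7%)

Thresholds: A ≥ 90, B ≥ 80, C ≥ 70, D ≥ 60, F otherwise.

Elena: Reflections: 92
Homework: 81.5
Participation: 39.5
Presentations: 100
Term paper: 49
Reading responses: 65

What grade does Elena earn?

Weighted total:
  Reflections 92 × 0.2 = 18.4
  Homework 81.5 × 0.46 = 37.49
  Participation 39.5 × 0.06 = 2.37
  Presentations 100 × 0.13 = 13
  Term paper 49 × 0.08 = 3.92
  Reading responses 65 × 0.07 = 4.55
Sum = 79.73
79.73 is ≥ 70 and < 80 → C

C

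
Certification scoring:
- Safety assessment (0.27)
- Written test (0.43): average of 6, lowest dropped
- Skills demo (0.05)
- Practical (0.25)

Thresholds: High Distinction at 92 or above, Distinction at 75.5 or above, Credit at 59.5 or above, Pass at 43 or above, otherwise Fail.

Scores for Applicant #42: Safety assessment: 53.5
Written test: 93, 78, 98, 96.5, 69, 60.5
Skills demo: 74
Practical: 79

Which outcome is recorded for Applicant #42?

Written test: drop 60.5 → average of remaining 5 = 434.5/5 = 86.9
Weighted total:
  Safety assessment 53.5 × 0.27 = 14.445
  Written test 86.9 × 0.43 = 37.367
  Skills demo 74 × 0.05 = 3.7
  Practical 79 × 0.25 = 19.75
Sum = 75.262
75.262 is ≥ 59.5 and < 75.5 → Credit

Credit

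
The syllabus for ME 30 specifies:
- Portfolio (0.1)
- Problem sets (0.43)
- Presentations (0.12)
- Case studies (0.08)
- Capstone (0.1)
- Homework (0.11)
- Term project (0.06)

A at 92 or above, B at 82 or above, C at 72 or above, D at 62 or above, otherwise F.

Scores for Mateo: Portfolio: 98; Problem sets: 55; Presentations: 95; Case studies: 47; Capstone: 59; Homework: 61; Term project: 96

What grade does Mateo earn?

D

Weighted total:
  Portfolio 98 × 0.1 = 9.8
  Problem sets 55 × 0.43 = 23.65
  Presentations 95 × 0.12 = 11.4
  Case studies 47 × 0.08 = 3.76
  Capstone 59 × 0.1 = 5.9
  Homework 61 × 0.11 = 6.71
  Term project 96 × 0.06 = 5.76
Sum = 66.98
66.98 is ≥ 62 and < 72 → D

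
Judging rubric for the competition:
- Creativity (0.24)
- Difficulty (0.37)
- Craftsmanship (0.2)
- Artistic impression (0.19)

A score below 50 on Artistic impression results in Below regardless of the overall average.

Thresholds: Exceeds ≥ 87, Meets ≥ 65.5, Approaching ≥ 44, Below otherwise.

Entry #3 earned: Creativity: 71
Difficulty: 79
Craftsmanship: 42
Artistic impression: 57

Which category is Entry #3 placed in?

Meets

Artistic impression score 57 ≥ 50: minimum met.
Weighted total:
  Creativity 71 × 0.24 = 17.04
  Difficulty 79 × 0.37 = 29.23
  Craftsmanship 42 × 0.2 = 8.4
  Artistic impression 57 × 0.19 = 10.83
Sum = 65.5
65.5 is ≥ 65.5 and < 87 → Meets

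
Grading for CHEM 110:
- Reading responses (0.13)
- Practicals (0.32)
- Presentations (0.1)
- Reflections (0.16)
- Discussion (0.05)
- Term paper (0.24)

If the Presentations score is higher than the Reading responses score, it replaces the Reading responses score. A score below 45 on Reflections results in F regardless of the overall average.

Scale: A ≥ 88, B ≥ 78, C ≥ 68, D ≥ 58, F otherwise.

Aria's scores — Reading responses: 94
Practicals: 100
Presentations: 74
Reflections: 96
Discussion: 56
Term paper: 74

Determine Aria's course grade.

B

Presentations (74) ≤ Reading responses (94), so Reading responses stays at 94.
Reflections score 96 ≥ 45: minimum met.
Weighted total:
  Reading responses 94 × 0.13 = 12.22
  Practicals 100 × 0.32 = 32
  Presentations 74 × 0.1 = 7.4
  Reflections 96 × 0.16 = 15.36
  Discussion 56 × 0.05 = 2.8
  Term paper 74 × 0.24 = 17.76
Sum = 87.54
87.54 is ≥ 78 and < 88 → B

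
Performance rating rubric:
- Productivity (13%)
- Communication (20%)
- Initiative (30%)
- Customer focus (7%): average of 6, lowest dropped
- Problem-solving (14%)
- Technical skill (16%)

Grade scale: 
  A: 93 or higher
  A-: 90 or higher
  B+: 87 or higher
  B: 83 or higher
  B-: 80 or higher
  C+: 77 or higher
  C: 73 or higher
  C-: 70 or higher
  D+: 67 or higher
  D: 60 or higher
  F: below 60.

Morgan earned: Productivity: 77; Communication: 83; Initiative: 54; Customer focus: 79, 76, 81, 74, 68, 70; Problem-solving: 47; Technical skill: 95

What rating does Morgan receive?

D+

Customer focus: drop 68 → average of remaining 5 = 380/5 = 76
Weighted total:
  Productivity 77 × 0.13 = 10.01
  Communication 83 × 0.2 = 16.6
  Initiative 54 × 0.3 = 16.2
  Customer focus 76 × 0.07 = 5.32
  Problem-solving 47 × 0.14 = 6.58
  Technical skill 95 × 0.16 = 15.2
Sum = 69.91
69.91 is ≥ 67 and < 70 → D+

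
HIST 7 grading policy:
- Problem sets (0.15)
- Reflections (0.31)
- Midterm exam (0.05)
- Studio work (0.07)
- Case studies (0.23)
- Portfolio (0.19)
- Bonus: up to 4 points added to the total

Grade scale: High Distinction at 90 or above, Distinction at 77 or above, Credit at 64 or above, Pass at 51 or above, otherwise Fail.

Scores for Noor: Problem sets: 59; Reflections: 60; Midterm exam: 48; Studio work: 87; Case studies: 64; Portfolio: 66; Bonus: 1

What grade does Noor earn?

Weighted total:
  Problem sets 59 × 0.15 = 8.85
  Reflections 60 × 0.31 = 18.6
  Midterm exam 48 × 0.05 = 2.4
  Studio work 87 × 0.07 = 6.09
  Case studies 64 × 0.23 = 14.72
  Portfolio 66 × 0.19 = 12.54
Sum = 63.2
Bonus: 63.2 + 1 = 64.2
64.2 is ≥ 64 and < 77 → Credit

Credit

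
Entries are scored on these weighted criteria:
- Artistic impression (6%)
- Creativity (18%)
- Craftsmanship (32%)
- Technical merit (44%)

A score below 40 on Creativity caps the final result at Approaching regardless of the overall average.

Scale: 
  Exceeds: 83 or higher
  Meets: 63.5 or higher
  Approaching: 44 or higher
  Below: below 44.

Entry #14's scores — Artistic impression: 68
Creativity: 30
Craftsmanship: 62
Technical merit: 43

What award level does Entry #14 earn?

Approaching

Creativity score 30 < 40: minimum not met.
Weighted total:
  Artistic impression 68 × 0.06 = 4.08
  Creativity 30 × 0.18 = 5.4
  Craftsmanship 62 × 0.32 = 19.84
  Technical merit 43 × 0.44 = 18.92
Sum = 48.24
48.24 would be Approaching; cap at Approaching applies → Approaching.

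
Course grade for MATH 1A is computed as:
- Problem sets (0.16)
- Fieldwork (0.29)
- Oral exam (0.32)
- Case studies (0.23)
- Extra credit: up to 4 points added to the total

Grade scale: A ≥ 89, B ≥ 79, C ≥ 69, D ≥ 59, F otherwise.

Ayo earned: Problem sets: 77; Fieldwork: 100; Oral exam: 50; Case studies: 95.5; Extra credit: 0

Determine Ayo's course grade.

B

Weighted total:
  Problem sets 77 × 0.16 = 12.32
  Fieldwork 100 × 0.29 = 29
  Oral exam 50 × 0.32 = 16
  Case studies 95.5 × 0.23 = 21.965
Sum = 79.285
Extra credit: 79.285 + 0 = 79.285
79.285 is ≥ 79 and < 89 → B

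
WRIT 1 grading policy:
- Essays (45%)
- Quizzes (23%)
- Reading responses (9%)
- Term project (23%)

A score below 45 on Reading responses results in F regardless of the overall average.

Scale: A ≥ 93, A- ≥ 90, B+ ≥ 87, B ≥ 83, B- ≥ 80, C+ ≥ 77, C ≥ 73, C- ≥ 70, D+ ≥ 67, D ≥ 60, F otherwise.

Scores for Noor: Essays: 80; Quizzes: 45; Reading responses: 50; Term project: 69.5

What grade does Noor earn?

D

Reading responses score 50 ≥ 45: minimum met.
Weighted total:
  Essays 80 × 0.45 = 36
  Quizzes 45 × 0.23 = 10.35
  Reading responses 50 × 0.09 = 4.5
  Term project 69.5 × 0.23 = 15.985
Sum = 66.835
66.835 is ≥ 60 and < 67 → D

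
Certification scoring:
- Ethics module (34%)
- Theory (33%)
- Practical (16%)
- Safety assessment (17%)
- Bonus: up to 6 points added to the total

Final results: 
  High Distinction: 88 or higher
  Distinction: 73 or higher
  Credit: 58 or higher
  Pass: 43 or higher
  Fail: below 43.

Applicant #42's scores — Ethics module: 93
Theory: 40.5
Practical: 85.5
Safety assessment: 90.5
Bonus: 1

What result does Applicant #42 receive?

Distinction

Weighted total:
  Ethics module 93 × 0.34 = 31.62
  Theory 40.5 × 0.33 = 13.365
  Practical 85.5 × 0.16 = 13.68
  Safety assessment 90.5 × 0.17 = 15.385
Sum = 74.05
Bonus: 74.05 + 1 = 75.05
75.05 is ≥ 73 and < 88 → Distinction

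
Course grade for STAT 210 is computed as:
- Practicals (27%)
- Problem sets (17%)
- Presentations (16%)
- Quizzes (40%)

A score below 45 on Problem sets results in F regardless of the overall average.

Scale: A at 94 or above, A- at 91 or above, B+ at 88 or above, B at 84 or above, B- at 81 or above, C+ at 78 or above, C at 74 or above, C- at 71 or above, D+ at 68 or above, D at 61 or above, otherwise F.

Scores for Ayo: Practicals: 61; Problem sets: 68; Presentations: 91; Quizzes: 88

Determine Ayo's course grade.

C

Problem sets score 68 ≥ 45: minimum met.
Weighted total:
  Practicals 61 × 0.27 = 16.47
  Problem sets 68 × 0.17 = 11.56
  Presentations 91 × 0.16 = 14.56
  Quizzes 88 × 0.4 = 35.2
Sum = 77.79
77.79 is ≥ 74 and < 78 → C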